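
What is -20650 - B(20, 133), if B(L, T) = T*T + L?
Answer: -38359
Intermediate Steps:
B(L, T) = L + T**2 (B(L, T) = T**2 + L = L + T**2)
-20650 - B(20, 133) = -20650 - (20 + 133**2) = -20650 - (20 + 17689) = -20650 - 1*17709 = -20650 - 17709 = -38359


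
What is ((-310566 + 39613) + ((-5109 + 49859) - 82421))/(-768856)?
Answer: 38578/96107 ≈ 0.40141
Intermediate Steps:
((-310566 + 39613) + ((-5109 + 49859) - 82421))/(-768856) = (-270953 + (44750 - 82421))*(-1/768856) = (-270953 - 37671)*(-1/768856) = -308624*(-1/768856) = 38578/96107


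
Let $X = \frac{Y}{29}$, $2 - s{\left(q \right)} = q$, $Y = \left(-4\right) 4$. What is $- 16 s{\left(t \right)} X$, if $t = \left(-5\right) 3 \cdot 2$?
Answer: $\frac{8192}{29} \approx 282.48$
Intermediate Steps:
$Y = -16$
$t = -30$ ($t = \left(-15\right) 2 = -30$)
$s{\left(q \right)} = 2 - q$
$X = - \frac{16}{29} \approx -0.55172$
$- 16 s{\left(t \right)} X = - 16 \left(2 - -30\right) \left(- \frac{16}{29}\right) = - 16 \left(2 + 30\right) \left(- \frac{16}{29}\right) = \left(-16\right) 32 \left(- \frac{16}{29}\right) = \left(-512\right) \left(- \frac{16}{29}\right) = \frac{8192}{29}$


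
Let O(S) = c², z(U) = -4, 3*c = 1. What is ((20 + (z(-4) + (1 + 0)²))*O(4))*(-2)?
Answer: -34/9 ≈ -3.7778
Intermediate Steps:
c = ⅓ (c = (⅓)*1 = ⅓ ≈ 0.33333)
O(S) = ⅑ (O(S) = (⅓)² = ⅑)
((20 + (z(-4) + (1 + 0)²))*O(4))*(-2) = ((20 + (-4 + (1 + 0)²))*(⅑))*(-2) = ((20 + (-4 + 1²))*(⅑))*(-2) = ((20 + (-4 + 1))*(⅑))*(-2) = ((20 - 3)*(⅑))*(-2) = (17*(⅑))*(-2) = (17/9)*(-2) = -34/9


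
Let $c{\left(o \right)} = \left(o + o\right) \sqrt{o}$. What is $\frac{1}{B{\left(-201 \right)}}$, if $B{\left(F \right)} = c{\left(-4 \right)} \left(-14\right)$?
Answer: $- \frac{i}{224} \approx - 0.0044643 i$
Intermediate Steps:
$c{\left(o \right)} = 2 o^{\frac{3}{2}}$ ($c{\left(o \right)} = 2 o \sqrt{o} = 2 o^{\frac{3}{2}}$)
$B{\left(F \right)} = 224 i$ ($B{\left(F \right)} = 2 \left(-4\right)^{\frac{3}{2}} \left(-14\right) = 2 \left(- 8 i\right) \left(-14\right) = - 16 i \left(-14\right) = 224 i$)
$\frac{1}{B{\left(-201 \right)}} = \frac{1}{224 i} = - \frac{i}{224}$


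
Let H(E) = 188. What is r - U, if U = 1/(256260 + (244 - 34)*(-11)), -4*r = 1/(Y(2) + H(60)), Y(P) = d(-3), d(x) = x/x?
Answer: -42451/31997700 ≈ -0.0013267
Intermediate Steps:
d(x) = 1
Y(P) = 1
r = -1/756 (r = -1/(4*(1 + 188)) = -1/4/189 = -1/4*1/189 = -1/756 ≈ -0.0013228)
U = 1/253950 (U = 1/(256260 + 210*(-11)) = 1/(256260 - 2310) = 1/253950 ≈ 3.9378e-6)
r - U = -1/756 - 1*1/253950 = -1/756 - 1/253950 = -42451/31997700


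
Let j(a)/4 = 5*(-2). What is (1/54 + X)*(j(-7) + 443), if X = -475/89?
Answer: -10301083/4806 ≈ -2143.4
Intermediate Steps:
j(a) = -40 (j(a) = 4*(5*(-2)) = 4*(-10) = -40)
X = -475/89 (X = -475*1/89 = -475/89 ≈ -5.3371)
(1/54 + X)*(j(-7) + 443) = (1/54 - 475/89)*(-40 + 443) = (1/54 - 475/89)*403 = -25561/4806*403 = -10301083/4806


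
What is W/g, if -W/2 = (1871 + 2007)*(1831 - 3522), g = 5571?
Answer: 13115396/5571 ≈ 2354.2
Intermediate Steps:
W = 13115396 (W = -2*(1871 + 2007)*(1831 - 3522) = -7756*(-1691) = -2*(-6557698) = 13115396)
W/g = 13115396/5571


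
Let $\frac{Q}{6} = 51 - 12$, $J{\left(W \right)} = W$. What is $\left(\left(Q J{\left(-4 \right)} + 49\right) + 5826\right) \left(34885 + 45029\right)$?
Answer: $394695246$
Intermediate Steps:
$Q = 234$ ($Q = 6 \left(51 - 12\right) = 6 \cdot 39 = 234$)
$\left(\left(Q J{\left(-4 \right)} + 49\right) + 5826\right) \left(34885 + 45029\right) = \left(\left(234 \left(-4\right) + 49\right) + 5826\right) \left(34885 + 45029\right) = \left(\left(-936 + 49\right) + 5826\right) 79914 = \left(-887 + 5826\right) 79914 = 4939 \cdot 79914 = 394695246$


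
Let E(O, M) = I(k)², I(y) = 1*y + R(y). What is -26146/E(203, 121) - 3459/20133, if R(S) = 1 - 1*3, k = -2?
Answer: -87742127/53688 ≈ -1634.3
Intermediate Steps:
R(S) = -2 (R(S) = 1 - 3 = -2)
I(y) = -2 + y (I(y) = 1*y - 2 = y - 2 = -2 + y)
E(O, M) = 16 (E(O, M) = (-2 - 2)² = (-4)² = 16)
-26146/E(203, 121) - 3459/20133 = -26146/16 - 3459/20133 = -26146*1/16 - 3459*1/20133 = -13073/8 - 1153/6711 = -87742127/53688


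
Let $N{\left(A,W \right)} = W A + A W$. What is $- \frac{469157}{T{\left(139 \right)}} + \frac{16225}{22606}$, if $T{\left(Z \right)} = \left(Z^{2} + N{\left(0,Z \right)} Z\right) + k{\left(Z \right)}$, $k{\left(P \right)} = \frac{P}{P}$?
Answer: $- \frac{2573065923}{109198283} \approx -23.563$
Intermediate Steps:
$N{\left(A,W \right)} = 2 A W$ ($N{\left(A,W \right)} = A W + A W = 2 A W$)
$k{\left(P \right)} = 1$
$T{\left(Z \right)} = 1 + Z^{2}$ ($T{\left(Z \right)} = \left(Z^{2} + 2 \cdot 0 Z Z\right) + 1 = \left(Z^{2} + 0 Z\right) + 1 = \left(Z^{2} + 0\right) + 1 = Z^{2} + 1 = 1 + Z^{2}$)
$- \frac{469157}{T{\left(139 \right)}} + \frac{16225}{22606} = - \frac{469157}{1 + 139^{2}} + \frac{16225}{22606} = - \frac{469157}{1 + 19321} + 16225 \cdot \frac{1}{22606} = - \frac{469157}{19322} + \frac{16225}{22606} = - \frac{2573065923}{109198283}$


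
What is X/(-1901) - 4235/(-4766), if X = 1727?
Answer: -180147/9060166 ≈ -0.019883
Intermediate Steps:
X/(-1901) - 4235/(-4766) = 1727/(-1901) - 4235/(-4766) = 1727*(-1/1901) - 4235*(-1/4766) = -1727/1901 + 4235/4766 = -180147/9060166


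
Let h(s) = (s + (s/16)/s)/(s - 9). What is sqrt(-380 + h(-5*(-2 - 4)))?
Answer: I*sqrt(2671179)/84 ≈ 19.457*I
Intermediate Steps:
h(s) = (1/16 + s)/(-9 + s) (h(s) = (s + (s*(1/16))/s)/(-9 + s) = (s + (s/16)/s)/(-9 + s) = (s + 1/16)/(-9 + s) = (1/16 + s)/(-9 + s))
sqrt(-380 + h(-5*(-2 - 4))) = sqrt(-380 + (1/16 - 5*(-2 - 4))/(-9 - 5*(-2 - 4))) = sqrt(-380 + (1/16 - 5*(-6))/(-9 - 5*(-6))) = sqrt(-380 + (1/16 + 30)/(-9 + 30)) = sqrt(-380 + (481/16)/21) = sqrt(-380 + (1/21)*(481/16)) = sqrt(-380 + 481/336) = sqrt(-127199/336) = I*sqrt(2671179)/84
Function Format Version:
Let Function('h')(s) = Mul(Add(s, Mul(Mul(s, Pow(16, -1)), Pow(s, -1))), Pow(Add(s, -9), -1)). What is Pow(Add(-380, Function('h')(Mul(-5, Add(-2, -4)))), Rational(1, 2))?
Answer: Mul(Rational(1, 84), I, Pow(2671179, Rational(1, 2))) ≈ Mul(19.457, I)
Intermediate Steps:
Function('h')(s) = Mul(Pow(Add(-9, s), -1), Add(Rational(1, 16), s)) (Function('h')(s) = Mul(Add(s, Mul(Mul(s, Rational(1, 16)), Pow(s, -1))), Pow(Add(-9, s), -1)) = Mul(Add(s, Mul(Mul(Rational(1, 16), s), Pow(s, -1))), Pow(Add(-9, s), -1)) = Mul(Add(s, Rational(1, 16)), Pow(Add(-9, s), -1)) = Mul(Add(Rational(1, 16), s), Pow(Add(-9, s), -1)) = Mul(Pow(Add(-9, s), -1), Add(Rational(1, 16), s)))
Pow(Add(-380, Function('h')(Mul(-5, Add(-2, -4)))), Rational(1, 2)) = Pow(Add(-380, Mul(Pow(Add(-9, Mul(-5, Add(-2, -4))), -1), Add(Rational(1, 16), Mul(-5, Add(-2, -4))))), Rational(1, 2)) = Pow(Add(-380, Mul(Pow(Add(-9, Mul(-5, -6)), -1), Add(Rational(1, 16), Mul(-5, -6)))), Rational(1, 2)) = Pow(Add(-380, Mul(Pow(Add(-9, 30), -1), Add(Rational(1, 16), 30))), Rational(1, 2)) = Pow(Add(-380, Mul(Pow(21, -1), Rational(481, 16))), Rational(1, 2)) = Pow(Add(-380, Mul(Rational(1, 21), Rational(481, 16))), Rational(1, 2)) = Pow(Add(-380, Rational(481, 336)), Rational(1, 2)) = Pow(Rational(-127199, 336), Rational(1, 2)) = Mul(Rational(1, 84), I, Pow(2671179, Rational(1, 2)))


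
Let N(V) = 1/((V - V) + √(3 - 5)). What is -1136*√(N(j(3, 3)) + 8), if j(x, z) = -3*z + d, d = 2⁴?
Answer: -568*√(32 - 2*I*√2) ≈ -3216.2 + 141.86*I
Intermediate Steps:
d = 16
j(x, z) = 16 - 3*z (j(x, z) = -3*z + 16 = 16 - 3*z)
N(V) = -I*√2/2 (N(V) = 1/(0 + √(-2)) = 1/(0 + I*√2) = 1/(I*√2) = -I*√2/2)
-1136*√(N(j(3, 3)) + 8) = -1136*√(-I*√2/2 + 8) = -1136*√(8 - I*√2/2)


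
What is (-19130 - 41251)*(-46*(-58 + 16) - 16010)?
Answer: 850043718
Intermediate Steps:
(-19130 - 41251)*(-46*(-58 + 16) - 16010) = -60381*(-46*(-42) - 16010) = -60381*(1932 - 16010) = -60381*(-14078) = 850043718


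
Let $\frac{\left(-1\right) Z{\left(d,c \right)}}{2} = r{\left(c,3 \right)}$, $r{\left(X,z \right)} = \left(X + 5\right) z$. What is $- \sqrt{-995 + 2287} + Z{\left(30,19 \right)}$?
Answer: $-144 - 2 \sqrt{323} \approx -179.94$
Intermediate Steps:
$r{\left(X,z \right)} = z \left(5 + X\right)$ ($r{\left(X,z \right)} = \left(5 + X\right) z = z \left(5 + X\right)$)
$Z{\left(d,c \right)} = -30 - 6 c$ ($Z{\left(d,c \right)} = - 2 \cdot 3 \left(5 + c\right) = - 2 \left(15 + 3 c\right) = -30 - 6 c$)
$- \sqrt{-995 + 2287} + Z{\left(30,19 \right)} = - \sqrt{-995 + 2287} - 144 = - \sqrt{1292} - 144 = - 2 \sqrt{323} - 144 = -144 - 2 \sqrt{323}$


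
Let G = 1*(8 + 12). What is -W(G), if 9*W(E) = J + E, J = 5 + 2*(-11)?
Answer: -⅓ ≈ -0.33333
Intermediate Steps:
J = -17 (J = 5 - 22 = -17)
G = 20 (G = 1*20 = 20)
W(E) = -17/9 + E/9 (W(E) = (-17 + E)/9 = -17/9 + E/9)
-W(G) = -(-17/9 + (⅑)*20) = -(-17/9 + 20/9) = -1*⅓ = -⅓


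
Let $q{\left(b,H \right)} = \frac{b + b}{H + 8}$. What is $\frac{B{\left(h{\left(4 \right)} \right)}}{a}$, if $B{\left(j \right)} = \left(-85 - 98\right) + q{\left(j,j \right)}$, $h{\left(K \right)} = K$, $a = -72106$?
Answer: $\frac{547}{216318} \approx 0.0025287$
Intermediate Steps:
$q{\left(b,H \right)} = \frac{2 b}{8 + H}$
$B{\left(j \right)} = -183 + \frac{2 j}{8 + j}$ ($B{\left(j \right)} = \left(-85 - 98\right) + \frac{2 j}{8 + j} = -183 + \frac{2 j}{8 + j}$)
$\frac{B{\left(h{\left(4 \right)} \right)}}{a} = \frac{\frac{1}{8 + 4} \left(-1464 - 724\right)}{-72106} = \frac{-1464 - 724}{12} \left(- \frac{1}{72106}\right) = \frac{1}{12} \left(-2188\right) \left(- \frac{1}{72106}\right) = \left(- \frac{547}{3}\right) \left(- \frac{1}{72106}\right) = \frac{547}{216318}$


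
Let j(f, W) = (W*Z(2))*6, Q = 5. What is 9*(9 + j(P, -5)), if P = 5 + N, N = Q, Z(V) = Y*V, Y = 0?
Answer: 81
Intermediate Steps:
Z(V) = 0 (Z(V) = 0*V = 0)
N = 5
P = 10 (P = 5 + 5 = 10)
j(f, W) = 0 (j(f, W) = (W*0)*6 = 0*6 = 0)
9*(9 + j(P, -5)) = 9*(9 + 0) = 9*9 = 81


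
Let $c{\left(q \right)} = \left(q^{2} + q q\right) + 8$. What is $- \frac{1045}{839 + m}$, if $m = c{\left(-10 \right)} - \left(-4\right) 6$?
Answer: $- \frac{1045}{1071} \approx -0.97572$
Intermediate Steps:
$c{\left(q \right)} = 8 + 2 q^{2}$ ($c{\left(q \right)} = \left(q^{2} + q^{2}\right) + 8 = 2 q^{2} + 8 = 8 + 2 q^{2}$)
$m = 232$ ($m = \left(8 + 2 \left(-10\right)^{2}\right) - \left(-4\right) 6 = \left(8 + 2 \cdot 100\right) - -24 = \left(8 + 200\right) + 24 = 208 + 24 = 232$)
$- \frac{1045}{839 + m} = - \frac{1045}{839 + 232} = - \frac{1045}{1071}$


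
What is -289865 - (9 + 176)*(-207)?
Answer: -251570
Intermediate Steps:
-289865 - (9 + 176)*(-207) = -289865 - 185*(-207) = -289865 - 1*(-38295) = -289865 + 38295 = -251570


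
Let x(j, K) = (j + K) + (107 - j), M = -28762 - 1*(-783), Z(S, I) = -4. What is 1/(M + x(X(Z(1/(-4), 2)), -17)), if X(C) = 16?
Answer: -1/27889 ≈ -3.5856e-5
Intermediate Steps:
M = -27979 (M = -28762 + 783 = -27979)
x(j, K) = 107 + K (x(j, K) = (K + j) + (107 - j) = 107 + K)
1/(M + x(X(Z(1/(-4), 2)), -17)) = 1/(-27979 + (107 - 17)) = 1/(-27979 + 90) = 1/(-27889) = -1/27889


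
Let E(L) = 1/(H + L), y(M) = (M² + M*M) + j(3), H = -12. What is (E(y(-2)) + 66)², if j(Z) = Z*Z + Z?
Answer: 279841/64 ≈ 4372.5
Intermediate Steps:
j(Z) = Z + Z² (j(Z) = Z² + Z = Z + Z²)
y(M) = 12 + 2*M² (y(M) = (M² + M*M) + 3*(1 + 3) = (M² + M²) + 3*4 = 2*M² + 12 = 12 + 2*M²)
E(L) = 1/(-12 + L)
(E(y(-2)) + 66)² = (1/(-12 + (12 + 2*(-2)²)) + 66)² = (1/(-12 + (12 + 2*4)) + 66)² = (1/(-12 + (12 + 8)) + 66)² = (1/(-12 + 20) + 66)² = (1/8 + 66)² = (⅛ + 66)² = (529/8)² = 279841/64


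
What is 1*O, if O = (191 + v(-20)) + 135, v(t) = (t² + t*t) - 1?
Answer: 1125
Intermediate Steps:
v(t) = -1 + 2*t² (v(t) = (t² + t²) - 1 = 2*t² - 1 = -1 + 2*t²)
O = 1125 (O = (191 + (-1 + 2*(-20)²)) + 135 = (191 + (-1 + 2*400)) + 135 = (191 + (-1 + 800)) + 135 = (191 + 799) + 135 = 990 + 135 = 1125)
1*O = 1*1125 = 1125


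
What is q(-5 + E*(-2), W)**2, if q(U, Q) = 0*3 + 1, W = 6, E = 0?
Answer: 1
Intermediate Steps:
q(U, Q) = 1 (q(U, Q) = 0 + 1 = 1)
q(-5 + E*(-2), W)**2 = 1**2 = 1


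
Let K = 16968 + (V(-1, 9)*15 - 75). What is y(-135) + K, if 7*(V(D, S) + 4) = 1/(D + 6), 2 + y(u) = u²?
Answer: 245395/7 ≈ 35056.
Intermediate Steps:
y(u) = -2 + u²
V(D, S) = -4 + 1/(7*(6 + D)) (V(D, S) = -4 + 1/(7*(D + 6)) = -4 + 1/(7*(6 + D)))
K = 117834/7 (K = 16968 + (((-167 - 28*(-1))/(7*(6 - 1)))*15 - 75) = 16968 + (((⅐)*(-167 + 28)/5)*15 - 75) = 16968 + (((⅐)*(⅕)*(-139))*15 - 75) = 16968 + (-139/35*15 - 75) = 16968 + (-417/7 - 75) = 16968 - 942/7 = 117834/7 ≈ 16833.)
y(-135) + K = (-2 + (-135)²) + 117834/7 = (-2 + 18225) + 117834/7 = 18223 + 117834/7 = 245395/7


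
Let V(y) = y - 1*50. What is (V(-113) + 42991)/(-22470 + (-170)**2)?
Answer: 21414/3215 ≈ 6.6607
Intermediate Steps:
V(y) = -50 + y (V(y) = y - 50 = -50 + y)
(V(-113) + 42991)/(-22470 + (-170)**2) = ((-50 - 113) + 42991)/(-22470 + (-170)**2) = (-163 + 42991)/(-22470 + 28900) = 42828/6430 = 42828*(1/6430) = 21414/3215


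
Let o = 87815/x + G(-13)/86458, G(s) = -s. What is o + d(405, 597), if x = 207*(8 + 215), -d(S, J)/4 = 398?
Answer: -6346059569533/3990987738 ≈ -1590.1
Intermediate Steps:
d(S, J) = -1592 (d(S, J) = -4*398 = -1592)
x = 46161 (x = 207*223 = 46161)
o = 7592909363/3990987738 (o = 87815/46161 - 1*(-13)/86458 = 87815*(1/46161) + 13*(1/86458) = 87815/46161 + 13/86458 = 7592909363/3990987738 ≈ 1.9025)
o + d(405, 597) = 7592909363/3990987738 - 1592 = -6346059569533/3990987738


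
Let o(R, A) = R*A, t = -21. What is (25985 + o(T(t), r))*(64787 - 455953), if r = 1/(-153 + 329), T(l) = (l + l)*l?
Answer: -447321986543/44 ≈ -1.0166e+10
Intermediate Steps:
T(l) = 2*l**2 (T(l) = (2*l)*l = 2*l**2)
r = 1/176 ≈ 0.0056818
o(R, A) = A*R
(25985 + o(T(t), r))*(64787 - 455953) = (25985 + (2*(-21)**2)/176)*(64787 - 455953) = (25985 + (2*441)/176)*(-391166) = (25985 + (1/176)*882)*(-391166) = (25985 + 441/88)*(-391166) = (2287121/88)*(-391166) = -447321986543/44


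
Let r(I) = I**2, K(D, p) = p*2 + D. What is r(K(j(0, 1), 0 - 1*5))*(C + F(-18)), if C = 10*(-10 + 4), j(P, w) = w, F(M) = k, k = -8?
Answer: -5508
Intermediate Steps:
F(M) = -8
C = -60 (C = 10*(-6) = -60)
K(D, p) = D + 2*p (K(D, p) = 2*p + D = D + 2*p)
r(K(j(0, 1), 0 - 1*5))*(C + F(-18)) = (1 + 2*(0 - 1*5))**2*(-60 - 8) = (1 + 2*(0 - 5))**2*(-68) = (1 + 2*(-5))**2*(-68) = (1 - 10)**2*(-68) = (-9)**2*(-68) = 81*(-68) = -5508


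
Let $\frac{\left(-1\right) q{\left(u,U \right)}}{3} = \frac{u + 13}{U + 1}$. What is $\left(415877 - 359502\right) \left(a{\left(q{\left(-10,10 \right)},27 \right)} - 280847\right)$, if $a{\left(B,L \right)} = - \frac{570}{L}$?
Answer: $- \frac{142505457875}{9} \approx -1.5834 \cdot 10^{10}$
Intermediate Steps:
$q{\left(u,U \right)} = - \frac{3 \left(13 + u\right)}{1 + U}$ ($q{\left(u,U \right)} = - 3 \frac{u + 13}{U + 1} = - 3 \frac{13 + u}{1 + U} = - \frac{3 \left(13 + u\right)}{1 + U}$)
$\left(415877 - 359502\right) \left(a{\left(q{\left(-10,10 \right)},27 \right)} - 280847\right) = \left(415877 - 359502\right) \left(- \frac{570}{27} - 280847\right) = 56375 \left(\left(-570\right) \frac{1}{27} - 280847\right) = 56375 \left(- \frac{190}{9} - 280847\right) = 56375 \left(- \frac{2527813}{9}\right) = - \frac{142505457875}{9}$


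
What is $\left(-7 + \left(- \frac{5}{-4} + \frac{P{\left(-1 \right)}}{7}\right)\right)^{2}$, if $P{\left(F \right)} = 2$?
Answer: $\frac{23409}{784} \approx 29.858$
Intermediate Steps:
$\left(-7 + \left(- \frac{5}{-4} + \frac{P{\left(-1 \right)}}{7}\right)\right)^{2} = \left(-7 + \left(- \frac{5}{-4} + \frac{2}{7}\right)\right)^{2} = \left(-7 + \left(\left(-5\right) \left(- \frac{1}{4}\right) + 2 \cdot \frac{1}{7}\right)\right)^{2} = \left(-7 + \left(\frac{5}{4} + \frac{2}{7}\right)\right)^{2} = \left(-7 + \frac{43}{28}\right)^{2} = \left(- \frac{153}{28}\right)^{2} = \frac{23409}{784}$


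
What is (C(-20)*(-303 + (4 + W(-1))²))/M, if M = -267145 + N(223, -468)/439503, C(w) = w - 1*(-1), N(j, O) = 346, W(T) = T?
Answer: -2455063758/117411028589 ≈ -0.020910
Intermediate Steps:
C(w) = 1 + w (C(w) = w + 1 = 1 + w)
M = -117411028589/439503 (M = -267145 + 346/439503 = -117411028589/439503 ≈ -2.6715e+5)
(C(-20)*(-303 + (4 + W(-1))²))/M = ((1 - 20)*(-303 + (4 - 1)²))/(-117411028589/439503) = -19*(-303 + 3²)*(-439503/117411028589) = -19*(-303 + 9)*(-439503/117411028589) = -19*(-294)*(-439503/117411028589) = 5586*(-439503/117411028589) = -2455063758/117411028589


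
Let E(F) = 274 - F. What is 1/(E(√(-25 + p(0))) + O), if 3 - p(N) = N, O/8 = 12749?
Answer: 51133/5229167389 + I*√22/10458334778 ≈ 9.7784e-6 + 4.4849e-10*I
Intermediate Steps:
O = 101992 (O = 8*12749 = 101992)
p(N) = 3 - N
1/(E(√(-25 + p(0))) + O) = 1/((274 - √(-25 + (3 - 1*0))) + 101992) = 1/((274 - √(-25 + (3 + 0))) + 101992) = 1/((274 - √(-25 + 3)) + 101992) = 1/((274 - √(-22)) + 101992) = 1/((274 - I*√22) + 101992) = 1/(102266 - I*√22)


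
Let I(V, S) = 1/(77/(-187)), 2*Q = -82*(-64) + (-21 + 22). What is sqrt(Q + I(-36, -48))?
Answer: sqrt(513926)/14 ≈ 51.206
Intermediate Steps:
Q = 5249/2 (Q = (-82*(-64) + (-21 + 22))/2 = (5248 + 1)/2 = (1/2)*5249 = 5249/2 ≈ 2624.5)
I(V, S) = -17/7 (I(V, S) = 1/(77*(-1/187)) = 1/(-7/17) = -17/7)
sqrt(Q + I(-36, -48)) = sqrt(5249/2 - 17/7) = sqrt(36709/14) = sqrt(513926)/14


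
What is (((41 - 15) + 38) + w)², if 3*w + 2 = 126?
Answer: 99856/9 ≈ 11095.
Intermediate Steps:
w = 124/3 (w = -⅔ + (⅓)*126 = -⅔ + 42 = 124/3 ≈ 41.333)
(((41 - 15) + 38) + w)² = (((41 - 15) + 38) + 124/3)² = ((26 + 38) + 124/3)² = (64 + 124/3)² = (316/3)² = 99856/9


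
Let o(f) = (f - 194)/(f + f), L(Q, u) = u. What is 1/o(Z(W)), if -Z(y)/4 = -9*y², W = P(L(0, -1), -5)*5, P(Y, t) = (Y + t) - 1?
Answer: 44100/21953 ≈ 2.0088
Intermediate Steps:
P(Y, t) = -1 + Y + t
W = -35 (W = (-1 - 1 - 5)*5 = -7*5 = -35)
Z(y) = 36*y² (Z(y) = -(-36)*y² = 36*y²)
o(f) = (-194 + f)/(2*f) (o(f) = (-194 + f)/((2*f)) = (-194 + f)*(1/(2*f)) = (-194 + f)/(2*f))
1/o(Z(W)) = 1/((-194 + 36*(-35)²)/(2*((36*(-35)²)))) = 1/((-194 + 36*1225)/(2*((36*1225)))) = 1/((½)*(-194 + 44100)/44100) = 1/((½)*(1/44100)*43906) = 1/(21953/44100) = 44100/21953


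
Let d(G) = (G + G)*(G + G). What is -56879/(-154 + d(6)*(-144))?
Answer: 56879/20890 ≈ 2.7228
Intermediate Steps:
d(G) = 4*G² (d(G) = (2*G)*(2*G) = 4*G²)
-56879/(-154 + d(6)*(-144)) = -56879/(-154 + (4*6²)*(-144)) = -56879/(-154 + (4*36)*(-144)) = -56879/(-154 + 144*(-144)) = -56879/(-154 - 20736) = -56879/(-20890) = -56879*(-1/20890) = 56879/20890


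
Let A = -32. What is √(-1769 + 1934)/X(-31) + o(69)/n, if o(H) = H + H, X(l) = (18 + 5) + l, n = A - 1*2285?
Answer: -138/2317 - √165/8 ≈ -1.6652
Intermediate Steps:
n = -2317 (n = -32 - 1*2285 = -32 - 2285 = -2317)
X(l) = 23 + l
o(H) = 2*H
√(-1769 + 1934)/X(-31) + o(69)/n = √(-1769 + 1934)/(23 - 31) + (2*69)/(-2317) = √165/(-8) + 138*(-1/2317) = √165*(-⅛) - 138/2317 = -√165/8 - 138/2317 = -138/2317 - √165/8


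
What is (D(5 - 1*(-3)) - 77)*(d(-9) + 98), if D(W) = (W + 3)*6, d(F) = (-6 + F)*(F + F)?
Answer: -4048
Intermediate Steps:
d(F) = 2*F*(-6 + F) (d(F) = (-6 + F)*(2*F) = 2*F*(-6 + F))
D(W) = 18 + 6*W (D(W) = (3 + W)*6 = 18 + 6*W)
(D(5 - 1*(-3)) - 77)*(d(-9) + 98) = ((18 + 6*(5 - 1*(-3))) - 77)*(2*(-9)*(-6 - 9) + 98) = ((18 + 6*(5 + 3)) - 77)*(2*(-9)*(-15) + 98) = ((18 + 6*8) - 77)*(270 + 98) = ((18 + 48) - 77)*368 = (66 - 77)*368 = -11*368 = -4048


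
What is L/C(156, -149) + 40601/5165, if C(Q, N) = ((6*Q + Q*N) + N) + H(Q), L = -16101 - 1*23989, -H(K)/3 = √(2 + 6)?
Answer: 25125820799427/2604796153205 - 240540*√2/504316777 ≈ 9.6453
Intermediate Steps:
H(K) = -6*√2 (H(K) = -3*√(2 + 6) = -6*√2)
L = -40090 (L = -16101 - 23989 = -40090)
C(Q, N) = N - 6*√2 + 6*Q + N*Q (C(Q, N) = ((6*Q + Q*N) + N) - 6*√2 = ((6*Q + N*Q) + N) - 6*√2 = (N + 6*Q + N*Q) - 6*√2 = N - 6*√2 + 6*Q + N*Q)
L/C(156, -149) + 40601/5165 = -40090/(-149 - 6*√2 + 6*156 - 149*156) + 40601/5165 = -40090/(-149 - 6*√2 + 936 - 23244) + 40601*(1/5165) = -40090/(-22457 - 6*√2) + 40601/5165 = 40601/5165 - 40090/(-22457 - 6*√2)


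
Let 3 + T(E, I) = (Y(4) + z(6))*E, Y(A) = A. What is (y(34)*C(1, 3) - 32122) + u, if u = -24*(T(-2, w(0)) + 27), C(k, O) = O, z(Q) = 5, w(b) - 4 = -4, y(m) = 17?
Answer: -32215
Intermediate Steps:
w(b) = 0 (w(b) = 4 - 4 = 0)
T(E, I) = -3 + 9*E (T(E, I) = -3 + (4 + 5)*E = -3 + 9*E)
u = -144 (u = -24*((-3 + 9*(-2)) + 27) = -24*((-3 - 18) + 27) = -24*(-21 + 27) = -24*6 = -144)
(y(34)*C(1, 3) - 32122) + u = (17*3 - 32122) - 144 = (51 - 32122) - 144 = -32071 - 144 = -32215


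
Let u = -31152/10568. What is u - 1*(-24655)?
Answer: 32565361/1321 ≈ 24652.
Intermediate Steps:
u = -3894/1321 (u = -31152*1/10568 = -3894/1321 ≈ -2.9478)
u - 1*(-24655) = -3894/1321 - 1*(-24655) = -3894/1321 + 24655 = 32565361/1321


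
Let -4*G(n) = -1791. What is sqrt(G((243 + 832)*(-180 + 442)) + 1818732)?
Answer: sqrt(7276719)/2 ≈ 1348.8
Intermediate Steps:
G(n) = 1791/4 (G(n) = -1/4*(-1791) = 1791/4)
sqrt(G((243 + 832)*(-180 + 442)) + 1818732) = sqrt(1791/4 + 1818732) = sqrt(7276719/4) = sqrt(7276719)/2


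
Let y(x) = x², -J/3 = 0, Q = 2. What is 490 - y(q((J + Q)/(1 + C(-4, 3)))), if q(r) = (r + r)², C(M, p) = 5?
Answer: 39674/81 ≈ 489.80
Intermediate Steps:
J = 0 (J = -3*0 = 0)
q(r) = 4*r² (q(r) = (2*r)² = 4*r²)
490 - y(q((J + Q)/(1 + C(-4, 3)))) = 490 - (4*((0 + 2)/(1 + 5))²)² = 490 - (4*(2/6)²)² = 490 - (4*(2*(⅙))²)² = 490 - (4*(⅓)²)² = 490 - (4*(⅑))² = 490 - (4/9)² = 490 - 1*16/81 = 490 - 16/81 = 39674/81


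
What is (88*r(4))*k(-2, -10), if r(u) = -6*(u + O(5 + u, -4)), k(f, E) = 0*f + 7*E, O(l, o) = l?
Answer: 480480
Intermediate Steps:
k(f, E) = 7*E (k(f, E) = 0 + 7*E = 7*E)
r(u) = -30 - 12*u (r(u) = -6*(u + (5 + u)) = -6*(5 + 2*u) = -30 - 12*u)
(88*r(4))*k(-2, -10) = (88*(-30 - 12*4))*(7*(-10)) = (88*(-30 - 48))*(-70) = (88*(-78))*(-70) = -6864*(-70) = 480480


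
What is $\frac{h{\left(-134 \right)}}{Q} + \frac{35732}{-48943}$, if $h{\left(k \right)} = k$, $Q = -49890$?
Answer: $- \frac{888055559}{1220883135} \approx -0.72739$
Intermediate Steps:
$\frac{h{\left(-134 \right)}}{Q} + \frac{35732}{-48943} = - \frac{134}{-49890} + \frac{35732}{-48943} = \left(-134\right) \left(- \frac{1}{49890}\right) + 35732 \left(- \frac{1}{48943}\right) = \frac{67}{24945} - \frac{35732}{48943} = - \frac{888055559}{1220883135}$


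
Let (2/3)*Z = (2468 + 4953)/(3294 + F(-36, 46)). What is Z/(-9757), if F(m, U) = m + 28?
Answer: -22263/64123004 ≈ -0.00034719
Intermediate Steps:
F(m, U) = 28 + m
Z = 22263/6572 (Z = 3*((2468 + 4953)/(3294 + (28 - 36)))/2 = 3*(7421/(3294 - 8))/2 = 3*(7421/3286)/2 = 3*(7421*(1/3286))/2 = (3/2)*(7421/3286) = 22263/6572 ≈ 3.3876)
Z/(-9757) = (22263/6572)/(-9757) = (22263/6572)*(-1/9757) = -22263/64123004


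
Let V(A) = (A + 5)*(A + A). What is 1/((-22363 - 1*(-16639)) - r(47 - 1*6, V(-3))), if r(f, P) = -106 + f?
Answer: -1/5659 ≈ -0.00017671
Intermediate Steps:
V(A) = 2*A*(5 + A) (V(A) = (5 + A)*(2*A) = 2*A*(5 + A))
1/((-22363 - 1*(-16639)) - r(47 - 1*6, V(-3))) = 1/((-22363 - 1*(-16639)) - (-106 + (47 - 1*6))) = 1/((-22363 + 16639) - (-106 + (47 - 6))) = 1/(-5724 - (-106 + 41)) = 1/(-5724 - 1*(-65)) = 1/(-5724 + 65) = 1/(-5659) = -1/5659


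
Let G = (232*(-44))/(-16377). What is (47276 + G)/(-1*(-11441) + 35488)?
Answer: 774249260/768556233 ≈ 1.0074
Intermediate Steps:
G = 10208/16377 (G = -10208*(-1/16377) = 10208/16377 ≈ 0.62331)
(47276 + G)/(-1*(-11441) + 35488) = (47276 + 10208/16377)/(-1*(-11441) + 35488) = 774249260/(16377*(11441 + 35488)) = (774249260/16377)/46929 = (774249260/16377)*(1/46929) = 774249260/768556233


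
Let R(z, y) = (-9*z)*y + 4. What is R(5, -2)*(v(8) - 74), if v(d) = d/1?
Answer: -6204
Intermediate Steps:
v(d) = d (v(d) = d*1 = d)
R(z, y) = 4 - 9*y*z (R(z, y) = -9*y*z + 4 = 4 - 9*y*z)
R(5, -2)*(v(8) - 74) = (4 - 9*(-2)*5)*(8 - 74) = (4 + 90)*(-66) = 94*(-66) = -6204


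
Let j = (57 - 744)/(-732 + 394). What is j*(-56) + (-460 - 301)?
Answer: -147845/169 ≈ -874.82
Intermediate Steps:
j = 687/338 (j = -687/(-338) = -687*(-1/338) = 687/338 ≈ 2.0325)
j*(-56) + (-460 - 301) = (687/338)*(-56) + (-460 - 301) = -19236/169 - 761 = -147845/169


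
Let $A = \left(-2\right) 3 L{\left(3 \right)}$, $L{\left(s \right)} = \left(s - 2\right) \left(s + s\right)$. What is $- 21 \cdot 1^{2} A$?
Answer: $756$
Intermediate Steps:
$L{\left(s \right)} = 2 s \left(-2 + s\right)$ ($L{\left(s \right)} = \left(-2 + s\right) 2 s = 2 s \left(-2 + s\right)$)
$A = -36$ ($A = \left(-2\right) 3 \cdot 2 \cdot 3 \left(-2 + 3\right) = - 6 \cdot 2 \cdot 3 \cdot 1 = \left(-6\right) 6 = -36$)
$- 21 \cdot 1^{2} A = - 21 \cdot 1^{2} \left(-36\right) = \left(-21\right) 1 \left(-36\right) = \left(-21\right) \left(-36\right) = 756$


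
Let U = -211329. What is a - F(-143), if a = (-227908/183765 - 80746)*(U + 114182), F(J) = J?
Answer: 1441517398224301/183765 ≈ 7.8443e+9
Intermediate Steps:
a = 1441517371945906/183765 (a = (-227908/183765 - 80746)*(-211329 + 114182) = (-227908*1/183765 - 80746)*(-97147) = (-227908/183765 - 80746)*(-97147) = -14838516598/183765*(-97147) = 1441517371945906/183765 ≈ 7.8443e+9)
a - F(-143) = 1441517371945906/183765 - 1*(-143) = 1441517371945906/183765 + 143 = 1441517398224301/183765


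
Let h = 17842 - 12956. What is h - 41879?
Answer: -36993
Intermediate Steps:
h = 4886
h - 41879 = 4886 - 41879 = -36993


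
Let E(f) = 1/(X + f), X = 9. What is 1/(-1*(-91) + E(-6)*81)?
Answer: 1/118 ≈ 0.0084746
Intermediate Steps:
E(f) = 1/(9 + f)
1/(-1*(-91) + E(-6)*81) = 1/(-1*(-91) + 81/(9 - 6)) = 1/(91 + 81/3) = 1/(91 + (⅓)*81) = 1/(91 + 27) = 1/118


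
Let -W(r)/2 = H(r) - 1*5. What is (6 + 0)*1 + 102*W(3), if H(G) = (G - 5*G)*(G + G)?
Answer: 15714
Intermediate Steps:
H(G) = -8*G² (H(G) = (-4*G)*(2*G) = -8*G²)
W(r) = 10 + 16*r² (W(r) = -2*(-8*r² - 1*5) = -2*(-8*r² - 5) = -2*(-5 - 8*r²) = 10 + 16*r²)
(6 + 0)*1 + 102*W(3) = (6 + 0)*1 + 102*(10 + 16*3²) = 6*1 + 102*(10 + 16*9) = 6 + 102*(10 + 144) = 6 + 102*154 = 6 + 15708 = 15714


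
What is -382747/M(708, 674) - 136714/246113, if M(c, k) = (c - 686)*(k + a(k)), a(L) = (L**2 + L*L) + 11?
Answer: -404131201601/703293001026 ≈ -0.57463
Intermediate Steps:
a(L) = 11 + 2*L**2 (a(L) = (L**2 + L**2) + 11 = 2*L**2 + 11 = 11 + 2*L**2)
M(c, k) = (-686 + c)*(11 + k + 2*k**2) (M(c, k) = (c - 686)*(k + (11 + 2*k**2)) = (-686 + c)*(11 + k + 2*k**2))
-382747/M(708, 674) - 136714/246113 = -382747/(-7546 - 1372*674**2 - 686*674 + 708*674 + 708*(11 + 2*674**2)) - 136714/246113 = -382747/(-7546 - 1372*454276 - 462364 + 477192 + 708*(11 + 2*454276)) - 136714*1/246113 = -382747/(-7546 - 623266672 - 462364 + 477192 + 708*(11 + 908552)) - 136714/246113 = -382747/(-7546 - 623266672 - 462364 + 477192 + 708*908563) - 136714/246113 = -382747/(-7546 - 623266672 - 462364 + 477192 + 643262604) - 136714/246113 = -382747/20003214 - 136714/246113 = -404131201601/703293001026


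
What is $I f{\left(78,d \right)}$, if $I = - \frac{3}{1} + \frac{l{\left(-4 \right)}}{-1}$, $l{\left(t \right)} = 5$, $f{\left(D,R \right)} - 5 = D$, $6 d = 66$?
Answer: $-664$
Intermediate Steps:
$d = 11$ ($d = \frac{1}{6} \cdot 66 = 11$)
$f{\left(D,R \right)} = 5 + D$
$I = -8$ ($I = - \frac{3}{1} + \frac{5}{-1} = \left(-3\right) 1 + 5 \left(-1\right) = -3 - 5 = -8$)
$I f{\left(78,d \right)} = - 8 \left(5 + 78\right) = \left(-8\right) 83 = -664$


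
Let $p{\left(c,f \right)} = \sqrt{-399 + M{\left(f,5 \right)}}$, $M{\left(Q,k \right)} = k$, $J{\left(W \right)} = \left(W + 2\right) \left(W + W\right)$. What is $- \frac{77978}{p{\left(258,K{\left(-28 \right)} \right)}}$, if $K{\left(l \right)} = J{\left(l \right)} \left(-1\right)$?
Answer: $\frac{38989 i \sqrt{394}}{197} \approx 3928.5 i$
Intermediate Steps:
$J{\left(W \right)} = 2 W \left(2 + W\right)$ ($J{\left(W \right)} = \left(2 + W\right) 2 W = 2 W \left(2 + W\right)$)
$K{\left(l \right)} = - 2 l \left(2 + l\right)$ ($K{\left(l \right)} = 2 l \left(2 + l\right) \left(-1\right) = - 2 l \left(2 + l\right)$)
$p{\left(c,f \right)} = i \sqrt{394}$ ($p{\left(c,f \right)} = \sqrt{-399 + 5} = \sqrt{-394} = i \sqrt{394}$)
$- \frac{77978}{p{\left(258,K{\left(-28 \right)} \right)}} = - \frac{77978}{i \sqrt{394}} = - 77978 \left(- \frac{i \sqrt{394}}{394}\right) = \frac{38989 i \sqrt{394}}{197}$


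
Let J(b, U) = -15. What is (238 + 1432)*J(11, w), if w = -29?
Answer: -25050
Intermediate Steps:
(238 + 1432)*J(11, w) = (238 + 1432)*(-15) = 1670*(-15) = -25050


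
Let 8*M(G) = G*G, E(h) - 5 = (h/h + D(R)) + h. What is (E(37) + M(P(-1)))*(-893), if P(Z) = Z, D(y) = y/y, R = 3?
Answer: -315229/8 ≈ -39404.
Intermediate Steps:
D(y) = 1
E(h) = 7 + h (E(h) = 5 + ((h/h + 1) + h) = 5 + ((1 + 1) + h) = 5 + (2 + h) = 7 + h)
M(G) = G**2/8 (M(G) = (G*G)/8 = G**2/8)
(E(37) + M(P(-1)))*(-893) = ((7 + 37) + (1/8)*(-1)**2)*(-893) = (44 + (1/8)*1)*(-893) = (44 + 1/8)*(-893) = (353/8)*(-893) = -315229/8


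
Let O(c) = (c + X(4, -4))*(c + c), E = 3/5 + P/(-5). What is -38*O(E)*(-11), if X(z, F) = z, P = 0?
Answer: 57684/25 ≈ 2307.4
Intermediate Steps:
E = ⅗ (E = 3/5 + 0/(-5) = 3*(⅕) + 0*(-⅕) = ⅗ + 0 = ⅗ ≈ 0.60000)
O(c) = 2*c*(4 + c) (O(c) = (c + 4)*(c + c) = (4 + c)*(2*c) = 2*c*(4 + c))
-38*O(E)*(-11) = -76*3*(4 + ⅗)/5*(-11) = -76*3*23/(5*5)*(-11) = -38*138/25*(-11) = -5244/25*(-11) = 57684/25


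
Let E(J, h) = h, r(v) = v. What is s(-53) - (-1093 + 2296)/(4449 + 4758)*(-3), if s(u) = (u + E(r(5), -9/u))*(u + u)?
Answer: 5729201/1023 ≈ 5600.4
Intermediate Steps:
s(u) = 2*u*(u - 9/u) (s(u) = (u - 9/u)*(u + u) = (u - 9/u)*(2*u) = 2*u*(u - 9/u))
s(-53) - (-1093 + 2296)/(4449 + 4758)*(-3) = (-18 + 2*(-53)²) - (-1093 + 2296)/(4449 + 4758)*(-3) = (-18 + 2*2809) - 1203/9207*(-3) = (-18 + 5618) - 1203*(1/9207)*(-3) = 5600 - 401*(-3)/3069 = 5600 - 1*(-401/1023) = 5600 + 401/1023 = 5729201/1023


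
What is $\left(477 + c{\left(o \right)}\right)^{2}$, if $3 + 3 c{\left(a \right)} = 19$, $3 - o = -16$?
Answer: $\frac{2093809}{9} \approx 2.3265 \cdot 10^{5}$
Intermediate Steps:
$o = 19$ ($o = 3 - -16 = 3 + 16 = 19$)
$c{\left(a \right)} = \frac{16}{3}$ ($c{\left(a \right)} = -1 + \frac{1}{3} \cdot 19 = -1 + \frac{19}{3} = \frac{16}{3}$)
$\left(477 + c{\left(o \right)}\right)^{2} = \left(477 + \frac{16}{3}\right)^{2} = \left(\frac{1447}{3}\right)^{2} = \frac{2093809}{9}$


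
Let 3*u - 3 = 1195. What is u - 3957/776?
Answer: 917777/2328 ≈ 394.23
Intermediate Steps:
u = 1198/3 (u = 1 + (1/3)*1195 = 1 + 1195/3 = 1198/3 ≈ 399.33)
u - 3957/776 = 1198/3 - 3957/776 = 917777/2328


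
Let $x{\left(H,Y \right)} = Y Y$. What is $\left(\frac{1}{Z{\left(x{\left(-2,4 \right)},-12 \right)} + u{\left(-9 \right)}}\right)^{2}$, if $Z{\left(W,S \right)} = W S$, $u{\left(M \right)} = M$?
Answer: $\frac{1}{40401} \approx 2.4752 \cdot 10^{-5}$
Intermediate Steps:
$x{\left(H,Y \right)} = Y^{2}$
$Z{\left(W,S \right)} = S W$
$\left(\frac{1}{Z{\left(x{\left(-2,4 \right)},-12 \right)} + u{\left(-9 \right)}}\right)^{2} = \left(\frac{1}{- 12 \cdot 4^{2} - 9}\right)^{2} = \left(\frac{1}{\left(-12\right) 16 - 9}\right)^{2} = \left(\frac{1}{-192 - 9}\right)^{2} = \left(\frac{1}{-201}\right)^{2} = \left(- \frac{1}{201}\right)^{2} = \frac{1}{40401}$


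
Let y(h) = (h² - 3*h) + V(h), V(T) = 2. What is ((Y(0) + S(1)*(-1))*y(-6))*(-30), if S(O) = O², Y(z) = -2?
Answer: 5040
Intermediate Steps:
y(h) = 2 + h² - 3*h (y(h) = (h² - 3*h) + 2 = 2 + h² - 3*h)
((Y(0) + S(1)*(-1))*y(-6))*(-30) = ((-2 + 1²*(-1))*(2 + (-6)² - 3*(-6)))*(-30) = ((-2 + 1*(-1))*(2 + 36 + 18))*(-30) = ((-2 - 1)*56)*(-30) = -3*56*(-30) = -168*(-30) = 5040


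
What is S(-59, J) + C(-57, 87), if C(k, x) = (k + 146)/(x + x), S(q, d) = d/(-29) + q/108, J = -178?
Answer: 19115/3132 ≈ 6.1031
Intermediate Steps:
S(q, d) = -d/29 + q/108 (S(q, d) = d*(-1/29) + q*(1/108) = -d/29 + q/108)
C(k, x) = (146 + k)/(2*x) (C(k, x) = (146 + k)/((2*x)) = (146 + k)*(1/(2*x)) = (146 + k)/(2*x))
S(-59, J) + C(-57, 87) = (-1/29*(-178) + (1/108)*(-59)) + (½)*(146 - 57)/87 = (178/29 - 59/108) + (½)*(1/87)*89 = 17513/3132 + 89/174 = 19115/3132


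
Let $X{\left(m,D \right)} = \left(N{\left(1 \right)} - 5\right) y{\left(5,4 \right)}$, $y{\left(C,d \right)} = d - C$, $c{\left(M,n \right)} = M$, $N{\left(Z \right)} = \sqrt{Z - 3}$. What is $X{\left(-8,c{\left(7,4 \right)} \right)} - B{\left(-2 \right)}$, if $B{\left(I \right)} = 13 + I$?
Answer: $-6 - i \sqrt{2} \approx -6.0 - 1.4142 i$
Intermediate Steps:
$N{\left(Z \right)} = \sqrt{-3 + Z}$
$X{\left(m,D \right)} = 5 - i \sqrt{2}$ ($X{\left(m,D \right)} = \left(\sqrt{-3 + 1} - 5\right) \left(4 - 5\right) = \left(\sqrt{-2} - 5\right) \left(4 - 5\right) = \left(i \sqrt{2} - 5\right) \left(-1\right) = \left(-5 + i \sqrt{2}\right) \left(-1\right) = 5 - i \sqrt{2}$)
$X{\left(-8,c{\left(7,4 \right)} \right)} - B{\left(-2 \right)} = \left(5 - i \sqrt{2}\right) - \left(13 - 2\right) = \left(5 - i \sqrt{2}\right) - 11 = -6 - i \sqrt{2}$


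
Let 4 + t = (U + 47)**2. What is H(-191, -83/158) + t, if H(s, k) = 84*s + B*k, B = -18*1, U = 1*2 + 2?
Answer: -1061566/79 ≈ -13438.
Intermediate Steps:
U = 4 (U = 2 + 2 = 4)
B = -18
t = 2597 (t = -4 + (4 + 47)**2 = -4 + 51**2 = -4 + 2601 = 2597)
H(s, k) = -18*k + 84*s (H(s, k) = 84*s - 18*k = -18*k + 84*s)
H(-191, -83/158) + t = (-(-1494)/158 + 84*(-191)) + 2597 = (-(-1494)/158 - 16044) + 2597 = (-18*(-83/158) - 16044) + 2597 = (747/79 - 16044) + 2597 = -1266729/79 + 2597 = -1061566/79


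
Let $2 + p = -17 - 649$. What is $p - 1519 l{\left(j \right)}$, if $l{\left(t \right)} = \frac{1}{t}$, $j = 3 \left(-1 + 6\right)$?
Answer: $- \frac{11539}{15} \approx -769.27$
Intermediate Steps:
$j = 15$ ($j = 3 \cdot 5 = 15$)
$p = -668$ ($p = -2 - 666 = -668$)
$p - 1519 l{\left(j \right)} = -668 - \frac{1519}{15} = - \frac{11539}{15}$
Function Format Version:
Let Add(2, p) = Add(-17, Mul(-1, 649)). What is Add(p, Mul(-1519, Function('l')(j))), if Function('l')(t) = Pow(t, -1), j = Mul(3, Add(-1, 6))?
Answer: Rational(-11539, 15) ≈ -769.27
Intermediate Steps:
j = 15 (j = Mul(3, 5) = 15)
p = -668 (p = Add(-2, Add(-17, Mul(-1, 649))) = Add(-2, Add(-17, -649)) = Add(-2, -666) = -668)
Add(p, Mul(-1519, Function('l')(j))) = Add(-668, Mul(-1519, Pow(15, -1))) = Add(-668, Mul(-1519, Rational(1, 15))) = Add(-668, Rational(-1519, 15)) = Rational(-11539, 15)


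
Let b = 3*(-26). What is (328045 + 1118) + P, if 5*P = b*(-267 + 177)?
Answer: 330567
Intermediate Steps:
b = -78
P = 1404 (P = (-78*(-267 + 177))/5 = (-78*(-90))/5 = (⅕)*7020 = 1404)
(328045 + 1118) + P = (328045 + 1118) + 1404 = 329163 + 1404 = 330567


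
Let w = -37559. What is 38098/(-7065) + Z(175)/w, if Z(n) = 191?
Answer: -1432272197/265354335 ≈ -5.3976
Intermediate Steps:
38098/(-7065) + Z(175)/w = 38098/(-7065) + 191/(-37559) = 38098*(-1/7065) + 191*(-1/37559) = -38098/7065 - 191/37559 = -1432272197/265354335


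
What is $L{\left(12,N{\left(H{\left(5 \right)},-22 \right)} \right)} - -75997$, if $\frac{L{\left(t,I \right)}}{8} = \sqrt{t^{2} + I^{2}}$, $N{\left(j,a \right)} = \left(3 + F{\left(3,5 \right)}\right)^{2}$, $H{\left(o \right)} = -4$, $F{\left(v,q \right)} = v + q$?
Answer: $75997 + 8 \sqrt{14785} \approx 76970.0$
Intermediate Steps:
$F{\left(v,q \right)} = q + v$
$N{\left(j,a \right)} = 121$ ($N{\left(j,a \right)} = \left(3 + \left(5 + 3\right)\right)^{2} = \left(3 + 8\right)^{2} = 11^{2} = 121$)
$L{\left(t,I \right)} = 8 \sqrt{I^{2} + t^{2}}$ ($L{\left(t,I \right)} = 8 \sqrt{t^{2} + I^{2}} = 8 \sqrt{I^{2} + t^{2}}$)
$L{\left(12,N{\left(H{\left(5 \right)},-22 \right)} \right)} - -75997 = 8 \sqrt{121^{2} + 12^{2}} - -75997 = 8 \sqrt{14641 + 144} + 75997 = 8 \sqrt{14785} + 75997 = 75997 + 8 \sqrt{14785}$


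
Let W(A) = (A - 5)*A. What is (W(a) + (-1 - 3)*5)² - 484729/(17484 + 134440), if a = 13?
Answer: 1071491015/151924 ≈ 7052.8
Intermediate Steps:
W(A) = A*(-5 + A) (W(A) = (-5 + A)*A = A*(-5 + A))
(W(a) + (-1 - 3)*5)² - 484729/(17484 + 134440) = (13*(-5 + 13) + (-1 - 3)*5)² - 484729/(17484 + 134440) = (13*8 - 4*5)² - 484729/151924 = (104 - 20)² - 484729*1/151924 = 84² - 484729/151924 = 7056 - 484729/151924 = 1071491015/151924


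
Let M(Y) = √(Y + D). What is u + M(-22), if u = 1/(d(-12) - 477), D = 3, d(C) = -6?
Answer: -1/483 + I*√19 ≈ -0.0020704 + 4.3589*I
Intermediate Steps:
M(Y) = √(3 + Y) (M(Y) = √(Y + 3) = √(3 + Y))
u = -1/483 (u = 1/(-6 - 477) = 1/(-483) = -1/483 ≈ -0.0020704)
u + M(-22) = -1/483 + √(3 - 22) = -1/483 + √(-19) = -1/483 + I*√19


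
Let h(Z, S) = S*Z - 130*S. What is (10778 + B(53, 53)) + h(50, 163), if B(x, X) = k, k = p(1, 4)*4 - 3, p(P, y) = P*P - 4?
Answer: -2277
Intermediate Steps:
p(P, y) = -4 + P² (p(P, y) = P² - 4 = -4 + P²)
h(Z, S) = -130*S + S*Z
k = -15 (k = (-4 + 1²)*4 - 3 = (-4 + 1)*4 - 3 = -3*4 - 3 = -12 - 3 = -15)
B(x, X) = -15
(10778 + B(53, 53)) + h(50, 163) = (10778 - 15) + 163*(-130 + 50) = 10763 + 163*(-80) = 10763 - 13040 = -2277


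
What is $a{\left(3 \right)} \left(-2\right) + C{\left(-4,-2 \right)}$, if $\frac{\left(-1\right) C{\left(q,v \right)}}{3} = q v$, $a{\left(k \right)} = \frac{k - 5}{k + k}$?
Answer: $- \frac{70}{3} \approx -23.333$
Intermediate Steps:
$a{\left(k \right)} = \frac{-5 + k}{2 k}$
$C{\left(q,v \right)} = - 3 q v$
$a{\left(3 \right)} \left(-2\right) + C{\left(-4,-2 \right)} = \frac{-5 + 3}{2 \cdot 3} \left(-2\right) - \left(-12\right) \left(-2\right) = \frac{1}{2} \cdot \frac{1}{3} \left(-2\right) \left(-2\right) - 24 = \left(- \frac{1}{3}\right) \left(-2\right) - 24 = \frac{2}{3} - 24 = - \frac{70}{3}$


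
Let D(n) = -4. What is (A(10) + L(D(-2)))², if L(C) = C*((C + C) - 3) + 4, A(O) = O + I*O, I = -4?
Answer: 324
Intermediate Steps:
A(O) = -3*O (A(O) = O - 4*O = -3*O)
L(C) = 4 + C*(-3 + 2*C) (L(C) = C*(2*C - 3) + 4 = C*(-3 + 2*C) + 4 = 4 + C*(-3 + 2*C))
(A(10) + L(D(-2)))² = (-3*10 + (4 - 3*(-4) + 2*(-4)²))² = (-30 + (4 + 12 + 2*16))² = (-30 + (4 + 12 + 32))² = (-30 + 48)² = 18² = 324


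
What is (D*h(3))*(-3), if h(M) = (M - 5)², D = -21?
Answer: 252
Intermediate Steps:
h(M) = (-5 + M)²
(D*h(3))*(-3) = -21*(-5 + 3)²*(-3) = -21*(-2)²*(-3) = -21*4*(-3) = -84*(-3) = 252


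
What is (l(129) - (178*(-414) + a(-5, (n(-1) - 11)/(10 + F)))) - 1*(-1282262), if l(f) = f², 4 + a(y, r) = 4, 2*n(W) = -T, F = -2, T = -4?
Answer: 1372595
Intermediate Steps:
n(W) = 2 (n(W) = (-1*(-4))/2 = (½)*4 = 2)
a(y, r) = 0 (a(y, r) = -4 + 4 = 0)
(l(129) - (178*(-414) + a(-5, (n(-1) - 11)/(10 + F)))) - 1*(-1282262) = (129² - (178*(-414) + 0)) - 1*(-1282262) = (16641 - (-73692 + 0)) + 1282262 = (16641 - 1*(-73692)) + 1282262 = (16641 + 73692) + 1282262 = 90333 + 1282262 = 1372595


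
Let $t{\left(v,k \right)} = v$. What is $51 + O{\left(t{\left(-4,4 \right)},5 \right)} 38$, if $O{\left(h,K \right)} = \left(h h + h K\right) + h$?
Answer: $-253$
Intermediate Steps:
$O{\left(h,K \right)} = h + h^{2} + K h$ ($O{\left(h,K \right)} = \left(h^{2} + K h\right) + h = h + h^{2} + K h$)
$51 + O{\left(t{\left(-4,4 \right)},5 \right)} 38 = 51 + - 4 \left(1 + 5 - 4\right) 38 = 51 + \left(-4\right) 2 \cdot 38 = 51 - 304 = -253$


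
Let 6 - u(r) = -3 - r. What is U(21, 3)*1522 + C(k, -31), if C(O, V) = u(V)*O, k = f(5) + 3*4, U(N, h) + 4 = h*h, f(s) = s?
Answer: 7236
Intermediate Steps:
U(N, h) = -4 + h² (U(N, h) = -4 + h*h = -4 + h²)
u(r) = 9 + r (u(r) = 6 - (-3 - r) = 6 + (3 + r) = 9 + r)
k = 17 (k = 5 + 3*4 = 5 + 12 = 17)
C(O, V) = O*(9 + V) (C(O, V) = (9 + V)*O = O*(9 + V))
U(21, 3)*1522 + C(k, -31) = (-4 + 3²)*1522 + 17*(9 - 31) = (-4 + 9)*1522 + 17*(-22) = 5*1522 - 374 = 7610 - 374 = 7236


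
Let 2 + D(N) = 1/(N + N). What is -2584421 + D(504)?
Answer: -2605098383/1008 ≈ -2.5844e+6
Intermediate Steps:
D(N) = -2 + 1/(2*N) (D(N) = -2 + 1/(N + N) = -2 + 1/(2*N))
-2584421 + D(504) = -2584421 + (-2 + (½)/504) = -2584421 + (-2 + (½)*(1/504)) = -2584421 + (-2 + 1/1008) = -2584421 - 2015/1008 = -2605098383/1008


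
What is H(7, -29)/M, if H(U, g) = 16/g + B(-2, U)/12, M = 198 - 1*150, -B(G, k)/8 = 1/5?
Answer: -149/10440 ≈ -0.014272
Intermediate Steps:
B(G, k) = -8/5
M = 48 (M = 198 - 150 = 48)
H(U, g) = -2/15 + 16/g (H(U, g) = 16/g - 8/5/12 = 16/g - 8/5*1/12 = 16/g - 2/15 = -2/15 + 16/g)
H(7, -29)/M = (-2/15 + 16/(-29))/48 = (-2/15 + 16*(-1/29))*(1/48) = (-2/15 - 16/29)*(1/48) = -298/435*1/48 = -149/10440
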